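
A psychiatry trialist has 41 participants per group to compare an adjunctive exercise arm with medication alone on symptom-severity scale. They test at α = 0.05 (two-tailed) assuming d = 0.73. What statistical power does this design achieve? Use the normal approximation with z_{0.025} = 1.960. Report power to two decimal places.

For two equal groups, power = Φ(d·√(n/2) − z_{α/2}).
d·√(n/2) = 0.73 × √(41/2) = 0.73 × 4.528 = 3.305.
z_β = 3.305 − 1.960 = 1.345.
Power = Φ(1.345) = 0.911.

power ≈ 0.91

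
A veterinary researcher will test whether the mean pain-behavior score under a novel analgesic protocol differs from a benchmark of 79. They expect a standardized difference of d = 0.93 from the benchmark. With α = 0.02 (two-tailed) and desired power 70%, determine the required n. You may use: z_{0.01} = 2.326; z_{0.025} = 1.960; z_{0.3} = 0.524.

For a one-sample test: n = ((z_{α/2} + z_β) / d)².
z_{α/2} + z_β = 2.326 + 0.524 = 2.850.
n = (2.850 / 0.93)² = 3.065² = 9.39.
Round up.

n = 10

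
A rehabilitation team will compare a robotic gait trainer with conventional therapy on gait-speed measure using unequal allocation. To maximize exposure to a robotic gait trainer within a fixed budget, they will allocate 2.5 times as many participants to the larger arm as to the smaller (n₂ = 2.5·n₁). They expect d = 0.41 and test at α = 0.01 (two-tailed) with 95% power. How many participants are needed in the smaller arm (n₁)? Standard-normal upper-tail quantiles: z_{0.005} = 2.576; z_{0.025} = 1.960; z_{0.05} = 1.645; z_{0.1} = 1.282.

With allocation ratio k = n₂/n₁ = 2.5, Var(x̄₁−x̄₂) = σ²(1/n₁ + 1/(k·n₁)) = σ²·(k+1)/(k·n₁).
So n₁ = (1 + 1/k)·((z_{α/2} + z_β)/d)² = 1.400 × (4.221/0.41)².
n₁ = 1.400 × 105.99 = 148.4.
Round up: n₁ = 149, giving n₂ = ⌈2.5 × 149⌉ = ⌈372.5⌉ = 373.

n₁ = 149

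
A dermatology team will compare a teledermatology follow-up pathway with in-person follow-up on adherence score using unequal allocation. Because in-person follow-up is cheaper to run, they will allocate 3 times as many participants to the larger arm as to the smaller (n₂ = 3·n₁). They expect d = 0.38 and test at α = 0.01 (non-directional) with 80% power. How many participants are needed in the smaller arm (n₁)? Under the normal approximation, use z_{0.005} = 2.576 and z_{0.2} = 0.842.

With allocation ratio k = n₂/n₁ = 3, Var(x̄₁−x̄₂) = σ²(1/n₁ + 1/(k·n₁)) = σ²·(k+1)/(k·n₁).
So n₁ = (1 + 1/k)·((z_{α/2} + z_β)/d)² = 1.333 × (3.418/0.38)².
n₁ = 1.333 × 80.91 = 107.9.
Round up: n₁ = 108, giving n₂ = 3 × 108 = 324.

n₁ = 108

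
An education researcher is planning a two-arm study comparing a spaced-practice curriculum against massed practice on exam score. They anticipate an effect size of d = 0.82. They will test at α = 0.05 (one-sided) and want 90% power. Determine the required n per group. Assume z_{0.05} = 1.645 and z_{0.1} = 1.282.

For two independent groups with equal n: n = 2·((z_{α} + z_β) / d)².
z_{α} + z_β = 1.645 + 1.282 = 2.927.
n = 2 × (2.927 / 0.82)² = 2 × 3.570² = 2 × 12.74 = 25.5.
Round up to the next whole participant.

n = 26 per group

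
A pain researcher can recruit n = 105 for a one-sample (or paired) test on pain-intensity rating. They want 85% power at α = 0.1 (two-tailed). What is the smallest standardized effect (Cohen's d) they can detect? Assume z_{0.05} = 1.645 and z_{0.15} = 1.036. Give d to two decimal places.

d_min ≈ 0.26

For a single sample (or paired design) of n = 105: d_min = (z_{α/2} + z_β)/√n.
z-sum = 1.645 + 1.036 = 2.681.
d_min = 2.681 / √105 = 2.681 / 10.247 = 0.262.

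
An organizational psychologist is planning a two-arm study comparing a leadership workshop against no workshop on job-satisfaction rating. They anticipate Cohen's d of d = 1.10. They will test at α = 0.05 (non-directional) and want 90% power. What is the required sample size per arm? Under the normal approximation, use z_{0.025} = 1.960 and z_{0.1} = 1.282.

For two independent groups with equal n: n = 2·((z_{α/2} + z_β) / d)².
z_{α/2} + z_β = 1.960 + 1.282 = 3.242.
n = 2 × (3.242 / 1.10)² = 2 × 2.947² = 2 × 8.69 = 17.4.
Round up to the next whole participant.

n = 18 per group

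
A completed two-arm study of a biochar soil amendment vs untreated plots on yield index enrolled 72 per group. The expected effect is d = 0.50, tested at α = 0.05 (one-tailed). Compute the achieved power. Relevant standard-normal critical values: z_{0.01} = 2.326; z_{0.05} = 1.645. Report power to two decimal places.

For two equal groups, power = Φ(d·√(n/2) − z_{α}).
d·√(n/2) = 0.50 × √(72/2) = 0.50 × 6.000 = 3.000.
z_β = 3.000 − 1.645 = 1.355.
Power = Φ(1.355) = 0.912.

power ≈ 0.91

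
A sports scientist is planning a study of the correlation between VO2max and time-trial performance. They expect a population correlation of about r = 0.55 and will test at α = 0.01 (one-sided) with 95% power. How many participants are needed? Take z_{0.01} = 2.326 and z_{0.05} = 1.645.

Fisher's z: C = ½·ln((1+r)/(1−r)) = ½·ln(3.4444) = 0.6184.
n = ((z_{α} + z_β)/C)² + 3.
(2.326 + 1.645) / 0.6184 = 3.971 / 0.6184 = 6.421.
n = 6.421² + 3 = 41.23 + 3 = 44.2.
Round up.

n = 45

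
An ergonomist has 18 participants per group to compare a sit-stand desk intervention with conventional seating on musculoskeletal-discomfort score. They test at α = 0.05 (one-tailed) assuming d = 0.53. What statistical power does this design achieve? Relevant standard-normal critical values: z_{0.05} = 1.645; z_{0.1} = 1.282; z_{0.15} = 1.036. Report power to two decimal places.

For two equal groups, power = Φ(d·√(n/2) − z_{α}).
d·√(n/2) = 0.53 × √(18/2) = 0.53 × 3.000 = 1.590.
z_β = 1.590 − 1.645 = -0.055.
Power = Φ(-0.055) = 0.478.

power ≈ 0.48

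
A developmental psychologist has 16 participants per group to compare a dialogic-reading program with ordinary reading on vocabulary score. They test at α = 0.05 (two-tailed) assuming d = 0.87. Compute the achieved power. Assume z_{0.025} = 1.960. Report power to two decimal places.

For two equal groups, power = Φ(d·√(n/2) − z_{α/2}).
d·√(n/2) = 0.87 × √(16/2) = 0.87 × 2.828 = 2.461.
z_β = 2.461 − 1.960 = 0.501.
Power = Φ(0.501) = 0.692.

power ≈ 0.69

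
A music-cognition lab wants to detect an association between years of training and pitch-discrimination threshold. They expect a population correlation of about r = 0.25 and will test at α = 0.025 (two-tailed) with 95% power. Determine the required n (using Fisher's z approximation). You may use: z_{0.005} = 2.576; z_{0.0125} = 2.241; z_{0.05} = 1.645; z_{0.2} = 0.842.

Fisher's z: C = ½·ln((1+r)/(1−r)) = ½·ln(1.6667) = 0.2554.
n = ((z_{α/2} + z_β)/C)² + 3.
(2.241 + 1.645) / 0.2554 = 3.886 / 0.2554 = 15.215.
n = 15.215² + 3 = 231.51 + 3 = 234.5.
Round up.

n = 235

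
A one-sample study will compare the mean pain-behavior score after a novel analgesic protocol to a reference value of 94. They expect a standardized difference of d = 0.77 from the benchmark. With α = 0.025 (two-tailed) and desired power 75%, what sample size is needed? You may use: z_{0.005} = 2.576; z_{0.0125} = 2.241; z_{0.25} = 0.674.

n = 15

For a one-sample test: n = ((z_{α/2} + z_β) / d)².
z_{α/2} + z_β = 2.241 + 0.674 = 2.915.
n = (2.915 / 0.77)² = 3.786² = 14.33.
Round up.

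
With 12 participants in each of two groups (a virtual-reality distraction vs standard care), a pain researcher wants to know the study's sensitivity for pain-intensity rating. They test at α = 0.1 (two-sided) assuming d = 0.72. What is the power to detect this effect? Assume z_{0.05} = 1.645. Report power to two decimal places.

power ≈ 0.55

For two equal groups, power = Φ(d·√(n/2) − z_{α/2}).
d·√(n/2) = 0.72 × √(12/2) = 0.72 × 2.449 = 1.764.
z_β = 1.764 − 1.645 = 0.119.
Power = Φ(0.119) = 0.547.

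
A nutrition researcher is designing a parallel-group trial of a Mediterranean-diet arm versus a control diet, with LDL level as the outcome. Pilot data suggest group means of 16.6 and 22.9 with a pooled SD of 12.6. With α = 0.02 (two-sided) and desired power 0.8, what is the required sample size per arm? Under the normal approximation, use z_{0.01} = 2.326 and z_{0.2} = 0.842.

Cohen's d = |M₁ − M₂| / SD_pooled = |16.6 − 22.9| / 12.6 = 6.3 / 12.6 = 0.500.
For two independent groups with equal n: n = 2·((z_{α/2} + z_β) / d)².
z_{α/2} + z_β = 2.326 + 0.842 = 3.168.
n = 2 × (3.168 / 0.500)² = 2 × 6.336² = 2 × 40.14 = 80.3.
Round up to the next whole participant.

n = 81 per group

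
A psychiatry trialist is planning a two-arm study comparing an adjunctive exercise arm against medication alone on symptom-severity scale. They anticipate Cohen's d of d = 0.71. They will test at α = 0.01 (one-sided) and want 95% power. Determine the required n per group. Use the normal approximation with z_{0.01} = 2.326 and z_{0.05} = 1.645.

For two independent groups with equal n: n = 2·((z_{α} + z_β) / d)².
z_{α} + z_β = 2.326 + 1.645 = 3.971.
n = 2 × (3.971 / 0.71)² = 2 × 5.593² = 2 × 31.28 = 62.6.
Round up to the next whole participant.

n = 63 per group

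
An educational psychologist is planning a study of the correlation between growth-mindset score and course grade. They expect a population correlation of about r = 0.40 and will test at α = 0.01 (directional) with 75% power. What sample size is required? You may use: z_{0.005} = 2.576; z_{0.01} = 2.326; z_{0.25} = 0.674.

Fisher's z: C = ½·ln((1+r)/(1−r)) = ½·ln(2.3333) = 0.4236.
n = ((z_{α} + z_β)/C)² + 3.
(2.326 + 0.674) / 0.4236 = 3.000 / 0.4236 = 7.082.
n = 7.082² + 3 = 50.16 + 3 = 53.2.
Round up.

n = 54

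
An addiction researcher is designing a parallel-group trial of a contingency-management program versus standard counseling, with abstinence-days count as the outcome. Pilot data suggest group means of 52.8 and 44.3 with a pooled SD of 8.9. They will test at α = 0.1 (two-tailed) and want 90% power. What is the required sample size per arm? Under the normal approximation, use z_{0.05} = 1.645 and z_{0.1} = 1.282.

Cohen's d = |M₁ − M₂| / SD_pooled = |52.8 − 44.3| / 8.9 = 8.5 / 8.9 = 0.955.
For two independent groups with equal n: n = 2·((z_{α/2} + z_β) / d)².
z_{α/2} + z_β = 1.645 + 1.282 = 2.927.
n = 2 × (2.927 / 0.955)² = 2 × 3.065² = 2 × 9.39 = 18.8.
Round up to the next whole participant.

n = 19 per group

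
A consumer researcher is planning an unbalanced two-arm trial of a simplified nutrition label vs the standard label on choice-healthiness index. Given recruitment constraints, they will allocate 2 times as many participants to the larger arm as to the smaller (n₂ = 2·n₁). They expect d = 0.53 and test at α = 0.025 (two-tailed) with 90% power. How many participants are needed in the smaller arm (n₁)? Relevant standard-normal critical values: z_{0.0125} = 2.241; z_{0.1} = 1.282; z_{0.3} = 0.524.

n₁ = 67

With allocation ratio k = n₂/n₁ = 2, Var(x̄₁−x̄₂) = σ²(1/n₁ + 1/(k·n₁)) = σ²·(k+1)/(k·n₁).
So n₁ = (1 + 1/k)·((z_{α/2} + z_β)/d)² = 1.500 × (3.523/0.53)².
n₁ = 1.500 × 44.18 = 66.3.
Round up: n₁ = 67, giving n₂ = 2 × 67 = 134.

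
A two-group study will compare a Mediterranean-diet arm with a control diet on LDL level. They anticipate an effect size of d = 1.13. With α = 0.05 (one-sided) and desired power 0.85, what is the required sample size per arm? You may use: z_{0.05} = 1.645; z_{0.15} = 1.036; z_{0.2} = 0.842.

n = 12 per group

For two independent groups with equal n: n = 2·((z_{α} + z_β) / d)².
z_{α} + z_β = 1.645 + 1.036 = 2.681.
n = 2 × (2.681 / 1.13)² = 2 × 2.373² = 2 × 5.63 = 11.3.
Round up to the next whole participant.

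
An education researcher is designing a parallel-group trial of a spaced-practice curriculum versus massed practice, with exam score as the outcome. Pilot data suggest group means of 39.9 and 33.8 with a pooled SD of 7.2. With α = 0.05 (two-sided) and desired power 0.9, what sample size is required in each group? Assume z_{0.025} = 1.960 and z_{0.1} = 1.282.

n = 30 per group

Cohen's d = |M₁ − M₂| / SD_pooled = |39.9 − 33.8| / 7.2 = 6.1 / 7.2 = 0.847.
For two independent groups with equal n: n = 2·((z_{α/2} + z_β) / d)².
z_{α/2} + z_β = 1.960 + 1.282 = 3.242.
n = 2 × (3.242 / 0.847)² = 2 × 3.828² = 2 × 14.65 = 29.3.
Round up to the next whole participant.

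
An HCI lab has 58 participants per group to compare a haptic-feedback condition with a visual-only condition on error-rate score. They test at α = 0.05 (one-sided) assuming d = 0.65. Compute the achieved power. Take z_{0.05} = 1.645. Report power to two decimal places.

power ≈ 0.97

For two equal groups, power = Φ(d·√(n/2) − z_{α}).
d·√(n/2) = 0.65 × √(58/2) = 0.65 × 5.385 = 3.500.
z_β = 3.500 − 1.645 = 1.855.
Power = Φ(1.855) = 0.968.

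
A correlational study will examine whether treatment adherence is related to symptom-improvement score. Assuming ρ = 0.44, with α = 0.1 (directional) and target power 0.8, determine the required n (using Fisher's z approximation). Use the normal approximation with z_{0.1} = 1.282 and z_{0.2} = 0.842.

n = 24

Fisher's z: C = ½·ln((1+r)/(1−r)) = ½·ln(2.5714) = 0.4722.
n = ((z_{α} + z_β)/C)² + 3.
(1.282 + 0.842) / 0.4722 = 2.124 / 0.4722 = 4.498.
n = 4.498² + 3 = 20.23 + 3 = 23.2.
Round up.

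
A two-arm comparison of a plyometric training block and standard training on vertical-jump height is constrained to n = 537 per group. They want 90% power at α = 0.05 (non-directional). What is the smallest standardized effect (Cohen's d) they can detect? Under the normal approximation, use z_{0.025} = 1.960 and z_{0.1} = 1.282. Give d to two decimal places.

For two independent groups of n = 537 each: d_min = (z_{α/2} + z_β)·√(2/n).
z-sum = 1.960 + 1.282 = 3.242.
d_min = 3.242 × √(2/537) = 3.242 × 0.0610 = 0.198.

d_min ≈ 0.20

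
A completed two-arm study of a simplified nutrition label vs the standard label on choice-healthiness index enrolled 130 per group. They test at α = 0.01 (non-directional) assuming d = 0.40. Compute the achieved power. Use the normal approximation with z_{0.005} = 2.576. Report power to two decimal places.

power ≈ 0.74

For two equal groups, power = Φ(d·√(n/2) − z_{α/2}).
d·√(n/2) = 0.40 × √(130/2) = 0.40 × 8.062 = 3.225.
z_β = 3.225 − 2.576 = 0.649.
Power = Φ(0.649) = 0.742.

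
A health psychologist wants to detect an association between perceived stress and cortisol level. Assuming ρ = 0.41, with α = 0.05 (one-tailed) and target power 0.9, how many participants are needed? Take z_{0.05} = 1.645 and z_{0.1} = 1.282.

n = 49

Fisher's z: C = ½·ln((1+r)/(1−r)) = ½·ln(2.3898) = 0.4356.
n = ((z_{α} + z_β)/C)² + 3.
(1.645 + 1.282) / 0.4356 = 2.927 / 0.4356 = 6.719.
n = 6.719² + 3 = 45.15 + 3 = 48.2.
Round up.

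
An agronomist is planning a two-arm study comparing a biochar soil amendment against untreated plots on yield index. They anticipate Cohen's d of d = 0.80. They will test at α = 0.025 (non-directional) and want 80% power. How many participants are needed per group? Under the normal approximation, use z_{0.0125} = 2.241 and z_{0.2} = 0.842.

For two independent groups with equal n: n = 2·((z_{α/2} + z_β) / d)².
z_{α/2} + z_β = 2.241 + 0.842 = 3.083.
n = 2 × (3.083 / 0.80)² = 2 × 3.854² = 2 × 14.85 = 29.7.
Round up to the next whole participant.

n = 30 per group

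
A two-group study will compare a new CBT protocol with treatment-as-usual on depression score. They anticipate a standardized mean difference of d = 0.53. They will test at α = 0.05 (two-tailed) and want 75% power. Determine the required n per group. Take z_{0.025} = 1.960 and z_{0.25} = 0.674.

For two independent groups with equal n: n = 2·((z_{α/2} + z_β) / d)².
z_{α/2} + z_β = 1.960 + 0.674 = 2.634.
n = 2 × (2.634 / 0.53)² = 2 × 4.970² = 2 × 24.70 = 49.4.
Round up to the next whole participant.

n = 50 per group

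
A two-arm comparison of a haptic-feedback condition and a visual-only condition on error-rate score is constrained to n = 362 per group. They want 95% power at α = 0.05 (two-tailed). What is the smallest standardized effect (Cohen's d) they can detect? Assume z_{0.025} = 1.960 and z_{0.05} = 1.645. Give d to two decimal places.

For two independent groups of n = 362 each: d_min = (z_{α/2} + z_β)·√(2/n).
z-sum = 1.960 + 1.645 = 3.605.
d_min = 3.605 × √(2/362) = 3.605 × 0.0743 = 0.268.

d_min ≈ 0.27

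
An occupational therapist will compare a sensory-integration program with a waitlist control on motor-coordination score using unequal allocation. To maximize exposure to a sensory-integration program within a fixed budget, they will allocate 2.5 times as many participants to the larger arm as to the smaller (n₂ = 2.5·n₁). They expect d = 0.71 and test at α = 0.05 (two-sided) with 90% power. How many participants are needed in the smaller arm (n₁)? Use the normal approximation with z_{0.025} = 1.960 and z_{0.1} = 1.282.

With allocation ratio k = n₂/n₁ = 2.5, Var(x̄₁−x̄₂) = σ²(1/n₁ + 1/(k·n₁)) = σ²·(k+1)/(k·n₁).
So n₁ = (1 + 1/k)·((z_{α/2} + z_β)/d)² = 1.400 × (3.242/0.71)².
n₁ = 1.400 × 20.85 = 29.2.
Round up: n₁ = 30, giving n₂ = 2.5 × 30 = 75.

n₁ = 30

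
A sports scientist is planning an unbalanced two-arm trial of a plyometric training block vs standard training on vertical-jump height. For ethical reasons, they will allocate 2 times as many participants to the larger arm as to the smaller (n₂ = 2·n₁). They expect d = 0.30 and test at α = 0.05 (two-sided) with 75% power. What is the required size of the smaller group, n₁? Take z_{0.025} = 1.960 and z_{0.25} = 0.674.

With allocation ratio k = n₂/n₁ = 2, Var(x̄₁−x̄₂) = σ²(1/n₁ + 1/(k·n₁)) = σ²·(k+1)/(k·n₁).
So n₁ = (1 + 1/k)·((z_{α/2} + z_β)/d)² = 1.500 × (2.634/0.30)².
n₁ = 1.500 × 77.09 = 115.6.
Round up: n₁ = 116, giving n₂ = 2 × 116 = 232.

n₁ = 116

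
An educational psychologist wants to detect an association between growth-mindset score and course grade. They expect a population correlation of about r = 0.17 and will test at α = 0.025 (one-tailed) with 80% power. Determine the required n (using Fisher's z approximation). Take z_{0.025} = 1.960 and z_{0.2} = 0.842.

n = 270

Fisher's z: C = ½·ln((1+r)/(1−r)) = ½·ln(1.4096) = 0.1717.
n = ((z_{α} + z_β)/C)² + 3.
(1.960 + 0.842) / 0.1717 = 2.802 / 0.1717 = 16.319.
n = 16.319² + 3 = 266.32 + 3 = 269.3.
Round up.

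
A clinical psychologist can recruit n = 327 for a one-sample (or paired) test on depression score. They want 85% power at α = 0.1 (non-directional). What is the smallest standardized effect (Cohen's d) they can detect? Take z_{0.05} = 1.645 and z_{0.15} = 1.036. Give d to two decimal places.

d_min ≈ 0.15

For a single sample (or paired design) of n = 327: d_min = (z_{α/2} + z_β)/√n.
z-sum = 1.645 + 1.036 = 2.681.
d_min = 2.681 / √327 = 2.681 / 18.083 = 0.148.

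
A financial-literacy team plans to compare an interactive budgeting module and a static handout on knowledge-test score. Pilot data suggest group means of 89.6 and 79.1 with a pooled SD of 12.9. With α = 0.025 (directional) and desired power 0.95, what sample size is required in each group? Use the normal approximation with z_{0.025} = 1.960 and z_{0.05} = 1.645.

n = 40 per group

Cohen's d = |M₁ − M₂| / SD_pooled = |89.6 − 79.1| / 12.9 = 10.5 / 12.9 = 0.814.
For two independent groups with equal n: n = 2·((z_{α} + z_β) / d)².
z_{α} + z_β = 1.960 + 1.645 = 3.605.
n = 2 × (3.605 / 0.814)² = 2 × 4.429² = 2 × 19.61 = 39.2.
Round up to the next whole participant.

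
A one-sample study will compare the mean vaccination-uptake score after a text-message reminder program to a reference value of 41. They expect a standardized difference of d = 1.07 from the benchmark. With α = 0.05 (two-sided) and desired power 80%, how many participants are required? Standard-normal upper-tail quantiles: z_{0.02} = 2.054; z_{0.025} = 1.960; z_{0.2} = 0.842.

For a one-sample test: n = ((z_{α/2} + z_β) / d)².
z_{α/2} + z_β = 1.960 + 0.842 = 2.802.
n = (2.802 / 1.07)² = 2.619² = 6.86.
Round up.

n = 7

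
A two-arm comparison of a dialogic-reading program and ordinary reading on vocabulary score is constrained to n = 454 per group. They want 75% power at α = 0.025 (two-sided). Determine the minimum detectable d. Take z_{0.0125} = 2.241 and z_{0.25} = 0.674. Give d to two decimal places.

d_min ≈ 0.19

For two independent groups of n = 454 each: d_min = (z_{α/2} + z_β)·√(2/n).
z-sum = 2.241 + 0.674 = 2.915.
d_min = 2.915 × √(2/454) = 2.915 × 0.0664 = 0.193.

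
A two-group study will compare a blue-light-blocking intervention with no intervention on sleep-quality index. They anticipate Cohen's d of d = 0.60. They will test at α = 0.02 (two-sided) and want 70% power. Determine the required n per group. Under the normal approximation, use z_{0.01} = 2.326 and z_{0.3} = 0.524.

n = 46 per group

For two independent groups with equal n: n = 2·((z_{α/2} + z_β) / d)².
z_{α/2} + z_β = 2.326 + 0.524 = 2.850.
n = 2 × (2.850 / 0.60)² = 2 × 4.750² = 2 × 22.56 = 45.1.
Round up to the next whole participant.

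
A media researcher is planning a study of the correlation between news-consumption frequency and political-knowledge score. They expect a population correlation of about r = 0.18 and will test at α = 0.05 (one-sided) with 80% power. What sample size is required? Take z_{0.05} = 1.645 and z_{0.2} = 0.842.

Fisher's z: C = ½·ln((1+r)/(1−r)) = ½·ln(1.4390) = 0.1820.
n = ((z_{α} + z_β)/C)² + 3.
(1.645 + 0.842) / 0.1820 = 2.487 / 0.1820 = 13.665.
n = 13.665² + 3 = 186.73 + 3 = 189.7.
Round up.

n = 190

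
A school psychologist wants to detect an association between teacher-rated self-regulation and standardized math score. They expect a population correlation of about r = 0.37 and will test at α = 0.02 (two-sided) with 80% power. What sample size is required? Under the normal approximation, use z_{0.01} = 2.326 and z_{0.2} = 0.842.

n = 70

Fisher's z: C = ½·ln((1+r)/(1−r)) = ½·ln(2.1746) = 0.3884.
n = ((z_{α/2} + z_β)/C)² + 3.
(2.326 + 0.842) / 0.3884 = 3.168 / 0.3884 = 8.157.
n = 8.157² + 3 = 66.53 + 3 = 69.5.
Round up.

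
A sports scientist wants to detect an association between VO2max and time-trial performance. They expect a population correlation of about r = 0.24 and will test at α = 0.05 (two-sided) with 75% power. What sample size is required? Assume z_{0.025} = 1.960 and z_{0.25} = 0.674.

n = 119

Fisher's z: C = ½·ln((1+r)/(1−r)) = ½·ln(1.6316) = 0.2448.
n = ((z_{α/2} + z_β)/C)² + 3.
(1.960 + 0.674) / 0.2448 = 2.634 / 0.2448 = 10.760.
n = 10.760² + 3 = 115.77 + 3 = 118.8.
Round up.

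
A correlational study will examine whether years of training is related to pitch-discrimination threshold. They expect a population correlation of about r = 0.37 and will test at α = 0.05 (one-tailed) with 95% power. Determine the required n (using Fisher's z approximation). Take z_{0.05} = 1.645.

n = 75

Fisher's z: C = ½·ln((1+r)/(1−r)) = ½·ln(2.1746) = 0.3884.
n = ((z_{α} + z_β)/C)² + 3.
(1.645 + 1.645) / 0.3884 = 3.290 / 0.3884 = 8.471.
n = 8.471² + 3 = 71.75 + 3 = 74.8.
Round up.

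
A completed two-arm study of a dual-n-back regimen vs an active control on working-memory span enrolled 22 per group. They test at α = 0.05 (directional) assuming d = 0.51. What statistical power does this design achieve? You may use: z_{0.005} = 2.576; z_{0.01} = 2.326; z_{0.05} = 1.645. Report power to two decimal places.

power ≈ 0.52

For two equal groups, power = Φ(d·√(n/2) − z_{α}).
d·√(n/2) = 0.51 × √(22/2) = 0.51 × 3.317 = 1.691.
z_β = 1.691 − 1.645 = 0.046.
Power = Φ(0.046) = 0.519.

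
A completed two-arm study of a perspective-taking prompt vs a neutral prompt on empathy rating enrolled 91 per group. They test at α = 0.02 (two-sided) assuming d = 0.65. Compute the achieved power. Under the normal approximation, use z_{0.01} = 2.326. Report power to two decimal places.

power ≈ 0.98

For two equal groups, power = Φ(d·√(n/2) − z_{α/2}).
d·√(n/2) = 0.65 × √(91/2) = 0.65 × 6.745 = 4.384.
z_β = 4.384 − 2.326 = 2.058.
Power = Φ(2.058) = 0.980.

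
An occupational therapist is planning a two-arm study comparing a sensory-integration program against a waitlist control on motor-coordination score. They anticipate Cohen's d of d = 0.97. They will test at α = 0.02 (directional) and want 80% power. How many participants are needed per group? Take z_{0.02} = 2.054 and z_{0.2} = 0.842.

n = 18 per group

For two independent groups with equal n: n = 2·((z_{α} + z_β) / d)².
z_{α} + z_β = 2.054 + 0.842 = 2.896.
n = 2 × (2.896 / 0.97)² = 2 × 2.986² = 2 × 8.91 = 17.8.
Round up to the next whole participant.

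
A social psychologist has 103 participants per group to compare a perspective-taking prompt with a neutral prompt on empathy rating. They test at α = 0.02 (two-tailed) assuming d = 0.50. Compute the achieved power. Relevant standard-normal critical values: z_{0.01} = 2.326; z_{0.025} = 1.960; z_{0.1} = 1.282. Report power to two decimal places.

power ≈ 0.90

For two equal groups, power = Φ(d·√(n/2) − z_{α/2}).
d·√(n/2) = 0.50 × √(103/2) = 0.50 × 7.176 = 3.588.
z_β = 3.588 − 2.326 = 1.262.
Power = Φ(1.262) = 0.897.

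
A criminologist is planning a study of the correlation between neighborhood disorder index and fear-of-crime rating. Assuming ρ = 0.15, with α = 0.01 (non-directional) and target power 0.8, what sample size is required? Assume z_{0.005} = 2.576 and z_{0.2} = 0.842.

n = 515

Fisher's z: C = ½·ln((1+r)/(1−r)) = ½·ln(1.3529) = 0.1511.
n = ((z_{α/2} + z_β)/C)² + 3.
(2.576 + 0.842) / 0.1511 = 3.418 / 0.1511 = 22.621.
n = 22.621² + 3 = 511.70 + 3 = 514.7.
Round up.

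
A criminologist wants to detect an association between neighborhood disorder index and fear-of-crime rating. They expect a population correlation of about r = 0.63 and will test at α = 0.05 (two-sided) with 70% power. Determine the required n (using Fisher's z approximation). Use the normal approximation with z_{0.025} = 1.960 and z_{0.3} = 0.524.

n = 15

Fisher's z: C = ½·ln((1+r)/(1−r)) = ½·ln(4.4054) = 0.7414.
n = ((z_{α/2} + z_β)/C)² + 3.
(1.960 + 0.524) / 0.7414 = 2.484 / 0.7414 = 3.350.
n = 3.350² + 3 = 11.23 + 3 = 14.2.
Round up.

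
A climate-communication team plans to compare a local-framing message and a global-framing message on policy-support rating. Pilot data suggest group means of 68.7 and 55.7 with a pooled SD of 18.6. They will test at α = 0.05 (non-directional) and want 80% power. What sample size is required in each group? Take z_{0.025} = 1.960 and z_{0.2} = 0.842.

Cohen's d = |M₁ − M₂| / SD_pooled = |68.7 − 55.7| / 18.6 = 13.0 / 18.6 = 0.699.
For two independent groups with equal n: n = 2·((z_{α/2} + z_β) / d)².
z_{α/2} + z_β = 1.960 + 0.842 = 2.802.
n = 2 × (2.802 / 0.699)² = 2 × 4.009² = 2 × 16.07 = 32.1.
Round up to the next whole participant.

n = 33 per group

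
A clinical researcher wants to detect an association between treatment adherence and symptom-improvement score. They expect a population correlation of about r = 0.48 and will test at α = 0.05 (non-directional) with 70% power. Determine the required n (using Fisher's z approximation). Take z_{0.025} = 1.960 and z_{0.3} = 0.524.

n = 26

Fisher's z: C = ½·ln((1+r)/(1−r)) = ½·ln(2.8462) = 0.5230.
n = ((z_{α/2} + z_β)/C)² + 3.
(1.960 + 0.524) / 0.5230 = 2.484 / 0.5230 = 4.750.
n = 4.750² + 3 = 22.56 + 3 = 25.6.
Round up.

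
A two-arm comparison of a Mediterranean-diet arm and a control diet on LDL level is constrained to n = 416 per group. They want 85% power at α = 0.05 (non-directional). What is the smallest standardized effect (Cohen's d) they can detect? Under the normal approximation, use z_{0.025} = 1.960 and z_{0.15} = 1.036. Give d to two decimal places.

d_min ≈ 0.21

For two independent groups of n = 416 each: d_min = (z_{α/2} + z_β)·√(2/n).
z-sum = 1.960 + 1.036 = 2.996.
d_min = 2.996 × √(2/416) = 2.996 × 0.0693 = 0.208.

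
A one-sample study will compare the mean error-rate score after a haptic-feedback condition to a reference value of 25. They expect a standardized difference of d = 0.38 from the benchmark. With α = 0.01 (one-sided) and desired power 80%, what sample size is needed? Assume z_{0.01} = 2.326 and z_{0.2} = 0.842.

For a one-sample test: n = ((z_{α} + z_β) / d)².
z_{α} + z_β = 2.326 + 0.842 = 3.168.
n = (3.168 / 0.38)² = 8.337² = 69.50.
Round up.

n = 70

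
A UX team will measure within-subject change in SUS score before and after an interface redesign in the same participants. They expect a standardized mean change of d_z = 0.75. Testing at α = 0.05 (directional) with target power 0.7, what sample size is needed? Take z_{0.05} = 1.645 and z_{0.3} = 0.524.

n = 9 pairs

For a paired (one-sample on differences) test: n = ((z_{α} + z_β) / d)².
z_{α} + z_β = 1.645 + 0.524 = 2.169.
n = (2.169 / 0.75)² = 2.892² = 8.36.
Round up.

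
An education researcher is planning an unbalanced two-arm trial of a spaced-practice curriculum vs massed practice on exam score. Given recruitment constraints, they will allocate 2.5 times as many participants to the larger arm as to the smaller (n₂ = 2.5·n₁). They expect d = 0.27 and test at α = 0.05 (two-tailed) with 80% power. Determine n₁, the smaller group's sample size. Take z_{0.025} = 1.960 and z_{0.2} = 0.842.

n₁ = 151

With allocation ratio k = n₂/n₁ = 2.5, Var(x̄₁−x̄₂) = σ²(1/n₁ + 1/(k·n₁)) = σ²·(k+1)/(k·n₁).
So n₁ = (1 + 1/k)·((z_{α/2} + z_β)/d)² = 1.400 × (2.802/0.27)².
n₁ = 1.400 × 107.70 = 150.8.
Round up: n₁ = 151, giving n₂ = ⌈2.5 × 151⌉ = ⌈377.5⌉ = 378.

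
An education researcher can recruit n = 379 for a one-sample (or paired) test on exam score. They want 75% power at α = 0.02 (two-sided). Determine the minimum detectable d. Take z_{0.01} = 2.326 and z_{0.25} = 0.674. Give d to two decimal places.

For a single sample (or paired design) of n = 379: d_min = (z_{α/2} + z_β)/√n.
z-sum = 2.326 + 0.674 = 3.000.
d_min = 3.000 / √379 = 3.000 / 19.468 = 0.154.

d_min ≈ 0.15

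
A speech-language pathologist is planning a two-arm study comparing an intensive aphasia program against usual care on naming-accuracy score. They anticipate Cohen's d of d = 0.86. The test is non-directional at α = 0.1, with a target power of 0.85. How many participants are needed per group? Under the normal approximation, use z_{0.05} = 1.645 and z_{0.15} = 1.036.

For two independent groups with equal n: n = 2·((z_{α/2} + z_β) / d)².
z_{α/2} + z_β = 1.645 + 1.036 = 2.681.
n = 2 × (2.681 / 0.86)² = 2 × 3.117² = 2 × 9.72 = 19.4.
Round up to the next whole participant.

n = 20 per group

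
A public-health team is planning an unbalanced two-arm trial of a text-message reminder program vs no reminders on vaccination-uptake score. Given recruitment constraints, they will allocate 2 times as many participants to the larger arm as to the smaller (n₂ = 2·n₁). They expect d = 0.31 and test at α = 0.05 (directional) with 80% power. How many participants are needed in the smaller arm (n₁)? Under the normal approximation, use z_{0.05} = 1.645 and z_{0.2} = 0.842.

n₁ = 97

With allocation ratio k = n₂/n₁ = 2, Var(x̄₁−x̄₂) = σ²(1/n₁ + 1/(k·n₁)) = σ²·(k+1)/(k·n₁).
So n₁ = (1 + 1/k)·((z_{α} + z_β)/d)² = 1.500 × (2.487/0.31)².
n₁ = 1.500 × 64.36 = 96.5.
Round up: n₁ = 97, giving n₂ = 2 × 97 = 194.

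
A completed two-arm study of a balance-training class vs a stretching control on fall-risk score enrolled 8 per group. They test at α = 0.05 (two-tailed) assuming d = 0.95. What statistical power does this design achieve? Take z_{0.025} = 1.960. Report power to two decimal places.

power ≈ 0.48

For two equal groups, power = Φ(d·√(n/2) − z_{α/2}).
d·√(n/2) = 0.95 × √(8/2) = 0.95 × 2.000 = 1.900.
z_β = 1.900 − 1.960 = -0.060.
Power = Φ(-0.060) = 0.476.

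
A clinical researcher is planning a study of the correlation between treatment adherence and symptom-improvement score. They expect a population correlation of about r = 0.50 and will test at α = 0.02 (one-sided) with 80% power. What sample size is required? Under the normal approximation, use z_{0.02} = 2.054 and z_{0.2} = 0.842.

Fisher's z: C = ½·ln((1+r)/(1−r)) = ½·ln(3.0000) = 0.5493.
n = ((z_{α} + z_β)/C)² + 3.
(2.054 + 0.842) / 0.5493 = 2.896 / 0.5493 = 5.272.
n = 5.272² + 3 = 27.80 + 3 = 30.8.
Round up.

n = 31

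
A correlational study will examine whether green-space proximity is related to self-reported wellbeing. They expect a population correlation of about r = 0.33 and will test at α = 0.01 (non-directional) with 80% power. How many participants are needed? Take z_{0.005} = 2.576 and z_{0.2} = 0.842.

Fisher's z: C = ½·ln((1+r)/(1−r)) = ½·ln(1.9851) = 0.3428.
n = ((z_{α/2} + z_β)/C)² + 3.
(2.576 + 0.842) / 0.3428 = 3.418 / 0.3428 = 9.971.
n = 9.971² + 3 = 99.42 + 3 = 102.4.
Round up.

n = 103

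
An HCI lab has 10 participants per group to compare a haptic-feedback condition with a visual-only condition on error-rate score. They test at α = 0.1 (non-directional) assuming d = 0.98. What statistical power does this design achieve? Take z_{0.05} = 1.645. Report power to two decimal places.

power ≈ 0.71

For two equal groups, power = Φ(d·√(n/2) − z_{α/2}).
d·√(n/2) = 0.98 × √(10/2) = 0.98 × 2.236 = 2.191.
z_β = 2.191 − 1.645 = 0.546.
Power = Φ(0.546) = 0.708.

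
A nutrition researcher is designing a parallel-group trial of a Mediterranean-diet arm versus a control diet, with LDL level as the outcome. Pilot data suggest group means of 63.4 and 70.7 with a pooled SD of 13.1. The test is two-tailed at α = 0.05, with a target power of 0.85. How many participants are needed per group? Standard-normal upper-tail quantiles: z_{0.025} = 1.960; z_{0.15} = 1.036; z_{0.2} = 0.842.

Cohen's d = |M₁ − M₂| / SD_pooled = |63.4 − 70.7| / 13.1 = 7.3 / 13.1 = 0.557.
For two independent groups with equal n: n = 2·((z_{α/2} + z_β) / d)².
z_{α/2} + z_β = 1.960 + 1.036 = 2.996.
n = 2 × (2.996 / 0.557)² = 2 × 5.379² = 2 × 28.93 = 57.9.
Round up to the next whole participant.

n = 58 per group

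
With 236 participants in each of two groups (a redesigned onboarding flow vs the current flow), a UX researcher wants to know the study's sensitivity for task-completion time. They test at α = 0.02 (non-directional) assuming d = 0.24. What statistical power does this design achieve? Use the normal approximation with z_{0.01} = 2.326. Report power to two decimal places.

power ≈ 0.61

For two equal groups, power = Φ(d·√(n/2) − z_{α/2}).
d·√(n/2) = 0.24 × √(236/2) = 0.24 × 10.863 = 2.607.
z_β = 2.607 − 2.326 = 0.281.
Power = Φ(0.281) = 0.611.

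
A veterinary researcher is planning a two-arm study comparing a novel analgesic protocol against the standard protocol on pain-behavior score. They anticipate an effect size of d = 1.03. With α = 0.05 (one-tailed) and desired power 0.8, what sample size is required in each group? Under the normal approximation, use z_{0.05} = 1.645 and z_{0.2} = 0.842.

n = 12 per group

For two independent groups with equal n: n = 2·((z_{α} + z_β) / d)².
z_{α} + z_β = 1.645 + 0.842 = 2.487.
n = 2 × (2.487 / 1.03)² = 2 × 2.415² = 2 × 5.83 = 11.7.
Round up to the next whole participant.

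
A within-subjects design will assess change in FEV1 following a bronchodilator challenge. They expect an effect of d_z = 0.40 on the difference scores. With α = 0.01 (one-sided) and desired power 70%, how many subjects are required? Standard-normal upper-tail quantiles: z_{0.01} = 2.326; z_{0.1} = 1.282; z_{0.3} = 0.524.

n = 51 pairs

For a paired (one-sample on differences) test: n = ((z_{α} + z_β) / d)².
z_{α} + z_β = 2.326 + 0.524 = 2.850.
n = (2.850 / 0.40)² = 7.125² = 50.77.
Round up.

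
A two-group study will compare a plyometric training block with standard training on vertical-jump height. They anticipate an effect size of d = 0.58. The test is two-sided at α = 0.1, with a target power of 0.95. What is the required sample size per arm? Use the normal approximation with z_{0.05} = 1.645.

For two independent groups with equal n: n = 2·((z_{α/2} + z_β) / d)².
z_{α/2} + z_β = 1.645 + 1.645 = 3.290.
n = 2 × (3.290 / 0.58)² = 2 × 5.672² = 2 × 32.18 = 64.4.
Round up to the next whole participant.

n = 65 per group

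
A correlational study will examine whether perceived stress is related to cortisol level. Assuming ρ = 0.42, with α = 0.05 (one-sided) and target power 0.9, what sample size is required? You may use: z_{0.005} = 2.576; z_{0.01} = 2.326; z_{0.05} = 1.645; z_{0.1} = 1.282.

n = 46

Fisher's z: C = ½·ln((1+r)/(1−r)) = ½·ln(2.4483) = 0.4477.
n = ((z_{α} + z_β)/C)² + 3.
(1.645 + 1.282) / 0.4477 = 2.927 / 0.4477 = 6.538.
n = 6.538² + 3 = 42.74 + 3 = 45.7.
Round up.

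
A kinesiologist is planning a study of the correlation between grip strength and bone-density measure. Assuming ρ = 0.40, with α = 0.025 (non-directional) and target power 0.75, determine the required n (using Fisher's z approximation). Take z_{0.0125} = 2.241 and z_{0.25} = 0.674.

n = 51

Fisher's z: C = ½·ln((1+r)/(1−r)) = ½·ln(2.3333) = 0.4236.
n = ((z_{α/2} + z_β)/C)² + 3.
(2.241 + 0.674) / 0.4236 = 2.915 / 0.4236 = 6.881.
n = 6.881² + 3 = 47.35 + 3 = 50.4.
Round up.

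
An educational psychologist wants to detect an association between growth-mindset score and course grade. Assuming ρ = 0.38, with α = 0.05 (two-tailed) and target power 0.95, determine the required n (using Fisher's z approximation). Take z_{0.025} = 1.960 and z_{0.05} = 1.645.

n = 85

Fisher's z: C = ½·ln((1+r)/(1−r)) = ½·ln(2.2258) = 0.4001.
n = ((z_{α/2} + z_β)/C)² + 3.
(1.960 + 1.645) / 0.4001 = 3.605 / 0.4001 = 9.010.
n = 9.010² + 3 = 81.18 + 3 = 84.2.
Round up.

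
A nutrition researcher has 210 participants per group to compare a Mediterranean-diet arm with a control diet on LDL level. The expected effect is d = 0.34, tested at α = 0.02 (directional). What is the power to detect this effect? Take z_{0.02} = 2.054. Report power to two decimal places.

For two equal groups, power = Φ(d·√(n/2) − z_{α}).
d·√(n/2) = 0.34 × √(210/2) = 0.34 × 10.247 = 3.484.
z_β = 3.484 − 2.054 = 1.430.
Power = Φ(1.430) = 0.924.

power ≈ 0.92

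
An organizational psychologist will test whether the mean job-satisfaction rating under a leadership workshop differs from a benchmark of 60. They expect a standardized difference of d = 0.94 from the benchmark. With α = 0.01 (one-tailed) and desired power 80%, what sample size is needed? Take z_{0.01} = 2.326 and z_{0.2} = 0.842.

n = 12

For a one-sample test: n = ((z_{α} + z_β) / d)².
z_{α} + z_β = 2.326 + 0.842 = 3.168.
n = (3.168 / 0.94)² = 3.370² = 11.36.
Round up.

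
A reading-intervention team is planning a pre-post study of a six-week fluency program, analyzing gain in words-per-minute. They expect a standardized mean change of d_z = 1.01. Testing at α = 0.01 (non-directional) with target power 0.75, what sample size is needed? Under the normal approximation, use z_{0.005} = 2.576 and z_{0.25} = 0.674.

n = 11 pairs

For a paired (one-sample on differences) test: n = ((z_{α/2} + z_β) / d)².
z_{α/2} + z_β = 2.576 + 0.674 = 3.250.
n = (3.250 / 1.01)² = 3.218² = 10.35.
Round up.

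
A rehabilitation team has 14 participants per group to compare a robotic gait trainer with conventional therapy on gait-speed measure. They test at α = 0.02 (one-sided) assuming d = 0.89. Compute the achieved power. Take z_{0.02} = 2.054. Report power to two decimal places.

For two equal groups, power = Φ(d·√(n/2) − z_{α}).
d·√(n/2) = 0.89 × √(14/2) = 0.89 × 2.646 = 2.355.
z_β = 2.355 − 2.054 = 0.301.
Power = Φ(0.301) = 0.618.

power ≈ 0.62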